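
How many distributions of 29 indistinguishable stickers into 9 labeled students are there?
C(29+9-1, 9-1) = C(37, 8) = 38608020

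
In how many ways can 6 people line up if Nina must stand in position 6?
Fix one position: (6-1)! = 120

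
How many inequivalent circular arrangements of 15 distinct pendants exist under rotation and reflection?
(15-1)!/2 = 87178291200/2 = 43589145600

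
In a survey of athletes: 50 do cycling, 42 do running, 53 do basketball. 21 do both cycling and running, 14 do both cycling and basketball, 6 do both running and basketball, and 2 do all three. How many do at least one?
|A∪B∪C| = 50+42+53-21-14-6+2 = 106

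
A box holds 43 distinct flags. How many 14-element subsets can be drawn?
C(43,14) = 43!/(14!×29!) = 78378960360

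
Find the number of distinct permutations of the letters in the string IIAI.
4! / (1! × 3!) = 4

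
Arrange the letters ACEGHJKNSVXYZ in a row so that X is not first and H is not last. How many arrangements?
By inclusion-exclusion: 13! - 2×(13-1)! + (13-2)! = 6227020800 - 958003200 + 39916800 = 5308934400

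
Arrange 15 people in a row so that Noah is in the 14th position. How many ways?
Fix one position: (15-1)! = 87178291200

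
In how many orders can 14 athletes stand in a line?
14! = 87178291200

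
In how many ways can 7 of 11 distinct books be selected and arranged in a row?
P(11,7) = 11!/(11-7)! = 1663200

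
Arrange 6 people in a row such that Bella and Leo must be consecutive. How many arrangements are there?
Treat the 2 as one block: (6-2+1)! × 2! = 120 × 2 = 240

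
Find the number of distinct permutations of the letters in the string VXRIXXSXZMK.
11! / (1! × 1! × 1! × 4! × 1! × 1! × 1! × 1!) = 1663200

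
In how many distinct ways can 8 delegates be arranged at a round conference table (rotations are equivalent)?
Circular: fix one position, arrange the rest. (8-1)! = 5040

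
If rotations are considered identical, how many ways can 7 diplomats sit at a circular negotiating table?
Circular: fix one position, arrange the rest. (7-1)! = 720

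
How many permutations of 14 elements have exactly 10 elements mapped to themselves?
Choose the 10 fixed points C(14,10) = 1001, derange the rest: !4 = Σ_{j=0}^{4} (-1)^j·4!/j! = 24 - 24 + 12 - 4 + 1 = 9. Product = 1001 × 9 = 9009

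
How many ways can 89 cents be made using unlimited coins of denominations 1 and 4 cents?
Coefficient of x^89 in 1/(1-x^1) · 1/(1-x^4). Use j coins of 4 for j = 0..⌊89/4⌋ = 22, the rest in 1s: 22 + 1 = 23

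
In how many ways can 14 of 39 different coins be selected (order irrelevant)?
C(39,14) = 39!/(14!×25!) = 15084504396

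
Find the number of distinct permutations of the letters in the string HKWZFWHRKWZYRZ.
14! / (1! × 2! × 3! × 3! × 2! × 2! × 1!) = 302702400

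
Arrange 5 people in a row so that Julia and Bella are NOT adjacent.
Total - adjacent = 5! - (5-1)!×2 = 120 - 48 = 72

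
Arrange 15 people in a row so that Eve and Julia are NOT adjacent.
Total - adjacent = 15! - (15-1)!×2 = 1307674368000 - 174356582400 = 1133317785600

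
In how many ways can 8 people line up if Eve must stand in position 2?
Fix one position: (8-1)! = 5040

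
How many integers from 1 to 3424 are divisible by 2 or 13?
⌊3424/2⌋ + ⌊3424/13⌋ - ⌊3424/26⌋ = 1712 + 263 - 131 = 1844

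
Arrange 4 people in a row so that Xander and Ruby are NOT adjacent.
Total - adjacent = 4! - (4-1)!×2 = 24 - 12 = 12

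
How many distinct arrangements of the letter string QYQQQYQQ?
8! / (2! × 6!) = 28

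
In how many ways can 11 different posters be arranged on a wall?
11! = 39916800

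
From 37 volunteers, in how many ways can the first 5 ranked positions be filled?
P(37,5) = 37!/(37-5)! = 52307640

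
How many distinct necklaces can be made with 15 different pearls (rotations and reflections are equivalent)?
(15-1)!/2 = 87178291200/2 = 43589145600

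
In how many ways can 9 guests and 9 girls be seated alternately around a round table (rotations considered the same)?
Fix one of the guests: (9-1)! ways for the remaining guests, × 9! ways for the girls = 40320 × 362880 = 14631321600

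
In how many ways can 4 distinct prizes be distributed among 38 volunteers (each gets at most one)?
P(38,4) = 38!/(38-4)! = 1771560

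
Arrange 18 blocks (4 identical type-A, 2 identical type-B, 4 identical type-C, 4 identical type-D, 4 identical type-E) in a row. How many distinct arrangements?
18! / (4! × 2! × 4! × 4! × 4!) = 9648639000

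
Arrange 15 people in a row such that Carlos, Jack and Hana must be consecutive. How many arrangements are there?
Treat the 3 as one block: (15-3+1)! × 3! = 6227020800 × 6 = 37362124800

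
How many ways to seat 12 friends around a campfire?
Circular: fix one position, arrange the rest. (12-1)! = 39916800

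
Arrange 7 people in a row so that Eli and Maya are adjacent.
Treat as block: (7-1)! × 2! = 720 × 2 = 1440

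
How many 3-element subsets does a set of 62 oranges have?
C(62,3) = 62!/(3!×59!) = 37820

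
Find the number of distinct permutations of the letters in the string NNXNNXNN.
8! / (2! × 6!) = 28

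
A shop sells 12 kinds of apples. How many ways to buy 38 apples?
C(38+12-1, 12-1) = C(49, 11) = 29135916264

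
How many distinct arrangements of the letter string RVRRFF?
6! / (3! × 1! × 2!) = 60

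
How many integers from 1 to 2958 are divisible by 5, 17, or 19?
⌊2958/5⌋+⌊2958/17⌋+⌊2958/19⌋ - ⌊2958/85⌋-⌊2958/95⌋-⌊2958/323⌋ + ⌊2958/1615⌋ = 591+174+155 - 34-31-9 + 1 = 847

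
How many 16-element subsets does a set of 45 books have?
C(45,16) = 45!/(16!×29!) = 646626422970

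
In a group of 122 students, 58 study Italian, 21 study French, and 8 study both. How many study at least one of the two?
|A∪B| = |A| + |B| - |A∩B| = 58 + 21 - 8 = 71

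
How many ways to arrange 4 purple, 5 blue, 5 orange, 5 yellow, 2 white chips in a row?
21! / (4! × 5! × 5! × 5! × 2!) = 615969113760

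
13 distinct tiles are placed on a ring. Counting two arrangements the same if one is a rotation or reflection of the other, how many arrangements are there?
(13-1)!/2 = 479001600/2 = 239500800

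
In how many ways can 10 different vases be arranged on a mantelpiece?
10! = 3628800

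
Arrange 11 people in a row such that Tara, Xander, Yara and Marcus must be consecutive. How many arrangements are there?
Treat the 4 as one block: (11-4+1)! × 4! = 40320 × 24 = 967680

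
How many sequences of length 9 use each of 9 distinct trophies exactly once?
9! = 362880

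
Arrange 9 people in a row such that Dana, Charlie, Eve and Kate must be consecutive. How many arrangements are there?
Treat the 4 as one block: (9-4+1)! × 4! = 720 × 24 = 17280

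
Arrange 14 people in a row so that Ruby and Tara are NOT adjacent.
Total - adjacent = 14! - (14-1)!×2 = 87178291200 - 12454041600 = 74724249600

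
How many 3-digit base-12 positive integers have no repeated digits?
First digit: 11 choices (nonzero). Then descending: 11 × 11 × 10 = 1210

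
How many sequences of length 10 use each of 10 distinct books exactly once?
10! = 3628800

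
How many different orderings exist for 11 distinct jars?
11! = 39916800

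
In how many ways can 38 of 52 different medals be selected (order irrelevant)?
C(52,38) = 52!/(38!×14!) = 1768966344600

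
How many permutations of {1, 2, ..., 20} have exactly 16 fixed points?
Choose the 16 fixed points C(20,16) = 4845, derange the rest: !4 = Σ_{j=0}^{4} (-1)^j·4!/j! = 24 - 24 + 12 - 4 + 1 = 9. Product = 4845 × 9 = 43605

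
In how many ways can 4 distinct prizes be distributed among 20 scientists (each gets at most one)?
P(20,4) = 20!/(20-4)! = 116280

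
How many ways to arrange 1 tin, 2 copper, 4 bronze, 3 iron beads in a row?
10! / (1! × 2! × 4! × 3!) = 12600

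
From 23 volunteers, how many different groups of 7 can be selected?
C(23,7) = 23!/(7!×16!) = 245157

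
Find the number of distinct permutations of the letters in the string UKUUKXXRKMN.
11! / (1! × 3! × 3! × 2! × 1! × 1!) = 554400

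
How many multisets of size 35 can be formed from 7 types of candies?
C(35+7-1, 7-1) = C(41, 6) = 4496388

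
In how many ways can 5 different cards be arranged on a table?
5! = 120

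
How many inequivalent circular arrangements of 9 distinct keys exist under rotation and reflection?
(9-1)!/2 = 40320/2 = 20160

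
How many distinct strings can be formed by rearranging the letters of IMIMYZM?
7! / (3! × 2! × 1! × 1!) = 420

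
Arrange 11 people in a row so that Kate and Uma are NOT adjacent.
Total - adjacent = 11! - (11-1)!×2 = 39916800 - 7257600 = 32659200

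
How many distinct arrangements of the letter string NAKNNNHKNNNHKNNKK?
17! / (1! × 5! × 9! × 2!) = 4084080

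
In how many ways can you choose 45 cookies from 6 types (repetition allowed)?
C(45+6-1, 6-1) = C(50, 5) = 2118760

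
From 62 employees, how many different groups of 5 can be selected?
C(62,5) = 62!/(5!×57!) = 6471002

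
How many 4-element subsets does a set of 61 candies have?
C(61,4) = 61!/(4!×57!) = 521855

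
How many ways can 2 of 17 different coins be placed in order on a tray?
P(17,2) = 17!/(17-2)! = 272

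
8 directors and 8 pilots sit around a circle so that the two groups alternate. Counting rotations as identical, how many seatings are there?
Fix one of the directors: (8-1)! ways for the remaining directors, × 8! ways for the pilots = 5040 × 40320 = 203212800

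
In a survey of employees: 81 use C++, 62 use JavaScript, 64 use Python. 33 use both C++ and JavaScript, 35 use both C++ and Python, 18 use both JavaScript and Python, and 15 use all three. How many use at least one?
|A∪B∪C| = 81+62+64-33-35-18+15 = 136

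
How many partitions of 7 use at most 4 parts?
By conjugation, equals partitions of 7 into parts ≤ 4. Let r_j(i) = number of partitions of i into parts ≤ j, for i = 0..7. r_1(i) = 1 for all i; r_j(i) = r_{j-1}(i) + r_j(i-j). Rows j = 2..4: ≤2: 1 1 2 2 3 3 4 4; ≤3: 1 1 2 3 4 5 7 8; ≤4: 1 1 2 3 5 6 9 11. r_4(7) = 11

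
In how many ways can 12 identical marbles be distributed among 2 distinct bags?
C(12+2-1, 2-1) = C(13, 1) = 13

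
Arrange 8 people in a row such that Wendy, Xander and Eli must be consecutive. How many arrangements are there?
Treat the 3 as one block: (8-3+1)! × 3! = 720 × 6 = 4320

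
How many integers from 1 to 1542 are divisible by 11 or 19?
⌊1542/11⌋ + ⌊1542/19⌋ - ⌊1542/209⌋ = 140 + 81 - 7 = 214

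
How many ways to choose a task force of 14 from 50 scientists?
C(50,14) = 50!/(14!×36!) = 937845656300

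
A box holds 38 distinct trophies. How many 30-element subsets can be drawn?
C(38,30) = 38!/(30!×8!) = 48903492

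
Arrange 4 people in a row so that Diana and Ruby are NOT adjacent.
Total - adjacent = 4! - (4-1)!×2 = 24 - 12 = 12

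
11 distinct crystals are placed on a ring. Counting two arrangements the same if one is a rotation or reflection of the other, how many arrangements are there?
(11-1)!/2 = 3628800/2 = 1814400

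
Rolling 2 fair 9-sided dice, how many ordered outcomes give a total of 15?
Coefficient of x^15 in (x + x² + ... + x^9)^2. By inclusion-exclusion on dice exceeding 9: Σ_j (-1)^j C(2,j)·C(15-1-9j, 1) = C(2,0)·C(14,1) - C(2,1)·C(5,1) = 1·14 - 2·5 = 4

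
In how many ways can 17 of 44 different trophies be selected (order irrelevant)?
C(44,17) = 44!/(17!×27!) = 686353797976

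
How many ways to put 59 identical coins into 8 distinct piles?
C(59+8-1, 8-1) = C(66, 7) = 778789440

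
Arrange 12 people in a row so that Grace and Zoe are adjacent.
Treat as block: (12-1)! × 2! = 39916800 × 2 = 79833600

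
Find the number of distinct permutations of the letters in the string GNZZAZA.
7! / (1! × 2! × 3! × 1!) = 420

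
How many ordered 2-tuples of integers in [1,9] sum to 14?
Coefficient of x^14 in (x + x² + ... + x^9)^2. By inclusion-exclusion on dice exceeding 9: Σ_j (-1)^j C(2,j)·C(14-1-9j, 1) = C(2,0)·C(13,1) - C(2,1)·C(4,1) = 1·13 - 2·4 = 5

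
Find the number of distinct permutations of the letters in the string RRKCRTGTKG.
10! / (2! × 2! × 1! × 2! × 3!) = 75600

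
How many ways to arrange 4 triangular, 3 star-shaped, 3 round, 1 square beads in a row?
11! / (4! × 3! × 3! × 1!) = 46200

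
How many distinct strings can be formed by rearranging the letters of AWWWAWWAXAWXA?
13! / (6! × 5! × 2!) = 36036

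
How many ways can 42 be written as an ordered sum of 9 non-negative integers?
C(42+9-1, 9-1) = C(50, 8) = 536878650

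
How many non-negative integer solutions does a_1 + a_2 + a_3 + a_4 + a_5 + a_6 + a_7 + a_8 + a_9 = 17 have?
C(17+9-1, 9-1) = C(25, 8) = 1081575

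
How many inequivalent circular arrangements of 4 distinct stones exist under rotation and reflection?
(4-1)!/2 = 6/2 = 3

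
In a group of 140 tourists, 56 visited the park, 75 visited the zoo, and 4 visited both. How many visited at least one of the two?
|A∪B| = |A| + |B| - |A∩B| = 56 + 75 - 4 = 127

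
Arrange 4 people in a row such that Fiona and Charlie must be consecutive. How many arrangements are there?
Treat the 2 as one block: (4-2+1)! × 2! = 6 × 2 = 12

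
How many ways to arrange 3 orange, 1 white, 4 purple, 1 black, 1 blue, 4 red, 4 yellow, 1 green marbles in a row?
19! / (3! × 1! × 4! × 1! × 1! × 4! × 4! × 1!) = 1466593128000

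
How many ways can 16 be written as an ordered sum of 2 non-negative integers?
C(16+2-1, 2-1) = C(17, 1) = 17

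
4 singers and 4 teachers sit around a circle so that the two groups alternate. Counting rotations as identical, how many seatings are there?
Fix one of the singers: (4-1)! ways for the remaining singers, × 4! ways for the teachers = 6 × 24 = 144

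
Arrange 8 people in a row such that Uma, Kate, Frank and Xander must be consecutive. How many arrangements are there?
Treat the 4 as one block: (8-4+1)! × 4! = 120 × 24 = 2880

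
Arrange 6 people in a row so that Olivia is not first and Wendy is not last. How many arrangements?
By inclusion-exclusion: 6! - 2×(6-1)! + (6-2)! = 720 - 240 + 24 = 504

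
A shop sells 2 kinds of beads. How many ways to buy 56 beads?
C(56+2-1, 2-1) = C(57, 1) = 57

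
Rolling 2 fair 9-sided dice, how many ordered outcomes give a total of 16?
Coefficient of x^16 in (x + x² + ... + x^9)^2. By inclusion-exclusion on dice exceeding 9: Σ_j (-1)^j C(2,j)·C(16-1-9j, 1) = C(2,0)·C(15,1) - C(2,1)·C(6,1) = 1·15 - 2·6 = 3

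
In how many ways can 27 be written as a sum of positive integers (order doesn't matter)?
Pentagonal recurrence p(n) = p(n-1) + p(n-2) - p(n-5) - p(n-7) + p(n-12) + p(n-15) - ... gives p(0..26) = 1, 1, 2, 3, 5, 7, 11, 15, 22, 30, 42, 56, 77, 101, 135, 176, 231, 297, 385, 490, 627, 792, 1002, 1255, 1575, 1958, 2436. p(27) = p(26) + p(25) - p(22) - p(20) + p(15) + p(12) - p(5) - p(1) = 2436 + 1958 - 1002 - 627 + 176 + 77 - 7 - 1 = 3010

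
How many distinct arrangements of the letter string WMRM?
4! / (1! × 2! × 1!) = 12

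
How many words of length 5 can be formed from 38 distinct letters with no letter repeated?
P(38,5) = 38!/(38-5)! = 60233040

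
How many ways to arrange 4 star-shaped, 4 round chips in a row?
8! / (4! × 4!) = 70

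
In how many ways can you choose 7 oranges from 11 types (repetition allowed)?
C(7+11-1, 11-1) = C(17, 10) = 19448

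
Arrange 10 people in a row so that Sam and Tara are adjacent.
Treat as block: (10-1)! × 2! = 362880 × 2 = 725760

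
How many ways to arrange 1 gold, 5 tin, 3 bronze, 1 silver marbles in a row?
10! / (1! × 5! × 3! × 1!) = 5040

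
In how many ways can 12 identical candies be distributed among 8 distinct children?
C(12+8-1, 8-1) = C(19, 7) = 50388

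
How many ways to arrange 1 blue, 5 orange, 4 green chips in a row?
10! / (1! × 5! × 4!) = 1260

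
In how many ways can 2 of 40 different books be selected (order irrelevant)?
C(40,2) = 40!/(2!×38!) = 780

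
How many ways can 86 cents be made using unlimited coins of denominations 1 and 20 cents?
Coefficient of x^86 in 1/(1-x^1) · 1/(1-x^20). Use j coins of 20 for j = 0..⌊86/20⌋ = 4, the rest in 1s: 4 + 1 = 5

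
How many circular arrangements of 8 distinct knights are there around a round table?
Circular: fix one position, arrange the rest. (8-1)! = 5040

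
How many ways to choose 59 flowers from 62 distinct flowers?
C(62,59) = 62!/(59!×3!) = 37820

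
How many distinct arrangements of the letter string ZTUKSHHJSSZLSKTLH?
17! / (4! × 1! × 2! × 2! × 2! × 3! × 2! × 1!) = 154378224000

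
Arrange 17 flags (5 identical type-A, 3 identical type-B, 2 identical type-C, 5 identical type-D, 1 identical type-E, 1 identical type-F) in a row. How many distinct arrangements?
17! / (5! × 3! × 2! × 5! × 1! × 1!) = 2058376320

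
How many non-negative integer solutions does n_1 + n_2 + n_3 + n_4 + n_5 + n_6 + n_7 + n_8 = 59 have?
C(59+8-1, 8-1) = C(66, 7) = 778789440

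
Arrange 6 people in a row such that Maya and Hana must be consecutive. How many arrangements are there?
Treat the 2 as one block: (6-2+1)! × 2! = 120 × 2 = 240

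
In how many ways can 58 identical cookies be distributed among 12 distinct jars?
C(58+12-1, 12-1) = C(69, 11) = 1823810410032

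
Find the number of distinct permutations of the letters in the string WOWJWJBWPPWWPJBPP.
17! / (6! × 3! × 2! × 1! × 5!) = 343062720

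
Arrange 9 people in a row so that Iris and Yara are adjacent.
Treat as block: (9-1)! × 2! = 40320 × 2 = 80640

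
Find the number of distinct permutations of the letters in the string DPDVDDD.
7! / (1! × 5! × 1!) = 42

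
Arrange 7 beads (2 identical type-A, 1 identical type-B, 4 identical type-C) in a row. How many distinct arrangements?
7! / (2! × 1! × 4!) = 105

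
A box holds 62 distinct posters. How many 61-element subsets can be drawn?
C(62,61) = 62!/(61!×1!) = 62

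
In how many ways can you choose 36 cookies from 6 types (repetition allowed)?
C(36+6-1, 6-1) = C(41, 5) = 749398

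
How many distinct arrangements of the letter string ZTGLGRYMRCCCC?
13! / (2! × 4! × 1! × 1! × 1! × 2! × 1! × 1!) = 64864800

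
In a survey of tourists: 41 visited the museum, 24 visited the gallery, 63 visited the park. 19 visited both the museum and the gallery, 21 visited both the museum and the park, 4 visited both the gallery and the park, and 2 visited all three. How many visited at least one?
|A∪B∪C| = 41+24+63-19-21-4+2 = 86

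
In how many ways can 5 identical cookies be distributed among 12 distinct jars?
C(5+12-1, 12-1) = C(16, 11) = 4368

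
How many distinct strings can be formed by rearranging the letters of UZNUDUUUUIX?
11! / (1! × 1! × 1! × 1! × 6! × 1!) = 55440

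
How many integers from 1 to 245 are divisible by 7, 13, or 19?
⌊245/7⌋+⌊245/13⌋+⌊245/19⌋ - ⌊245/91⌋-⌊245/133⌋-⌊245/247⌋ + ⌊245/1729⌋ = 35+18+12 - 2-1-0 + 0 = 62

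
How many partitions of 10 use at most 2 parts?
By conjugation, equals partitions of 10 into parts ≤ 2. Let r_j(i) = number of partitions of i into parts ≤ j, for i = 0..10. r_1(i) = 1 for all i; r_j(i) = r_{j-1}(i) + r_j(i-j). Rows j = 2..2: ≤2: 1 1 2 2 3 3 4 4 5 5 6. r_2(10) = 6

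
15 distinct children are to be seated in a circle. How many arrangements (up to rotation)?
Circular: fix one position, arrange the rest. (15-1)! = 87178291200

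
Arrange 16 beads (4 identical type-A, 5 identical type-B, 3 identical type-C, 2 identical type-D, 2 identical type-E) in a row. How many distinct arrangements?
16! / (4! × 5! × 3! × 2! × 2!) = 302702400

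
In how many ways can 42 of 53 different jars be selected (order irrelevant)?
C(53,42) = 53!/(42!×11!) = 76223753060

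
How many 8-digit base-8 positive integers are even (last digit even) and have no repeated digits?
Last∈{0,2,4,6}. Last=0: 5040. Last nonzero: 3×6×P(6,6) = 12960. Total = 18000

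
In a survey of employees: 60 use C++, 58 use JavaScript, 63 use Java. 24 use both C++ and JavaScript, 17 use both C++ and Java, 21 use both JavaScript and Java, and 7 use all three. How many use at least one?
|A∪B∪C| = 60+58+63-24-17-21+7 = 126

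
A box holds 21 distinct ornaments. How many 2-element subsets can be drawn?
C(21,2) = 21!/(2!×19!) = 210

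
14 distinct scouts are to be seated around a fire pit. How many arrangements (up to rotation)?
Circular: fix one position, arrange the rest. (14-1)! = 6227020800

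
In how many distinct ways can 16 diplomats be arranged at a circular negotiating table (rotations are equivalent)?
Circular: fix one position, arrange the rest. (16-1)! = 1307674368000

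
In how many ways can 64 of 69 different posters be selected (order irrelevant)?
C(69,64) = 69!/(64!×5!) = 11238513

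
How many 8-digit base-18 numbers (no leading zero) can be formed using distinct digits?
First digit: 17 choices (nonzero). Then descending: 17 × 17 × 16 × 15 × 14 × 13 × 12 × 11 = 1666304640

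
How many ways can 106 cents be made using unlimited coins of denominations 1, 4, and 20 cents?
Coefficient of x^106 in 1/(1-x^1) · 1/(1-x^4) · 1/(1-x^20). Case on j = number of 20-cent coins (j = 0..5); remainder r = 106 - 20j is made from {1,4} in ⌊r/4⌋+1 ways. r = 106, 86, 66, 46, 26, 6 → 27 + 22 + 17 + 12 + 7 + 2 = 87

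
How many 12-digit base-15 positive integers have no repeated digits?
First digit: 14 choices (nonzero). Then descending: 14 × 14 × 13 × 12 × 11 × 10 × 9 × 8 × 7 × 6 × 5 × 4 = 203416012800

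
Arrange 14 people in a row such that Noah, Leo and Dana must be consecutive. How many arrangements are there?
Treat the 3 as one block: (14-3+1)! × 3! = 479001600 × 6 = 2874009600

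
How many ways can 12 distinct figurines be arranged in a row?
12! = 479001600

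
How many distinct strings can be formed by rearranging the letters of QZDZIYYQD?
9! / (2! × 2! × 2! × 2! × 1!) = 22680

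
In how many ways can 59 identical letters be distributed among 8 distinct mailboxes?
C(59+8-1, 8-1) = C(66, 7) = 778789440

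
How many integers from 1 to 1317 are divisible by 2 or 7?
⌊1317/2⌋ + ⌊1317/7⌋ - ⌊1317/14⌋ = 658 + 188 - 94 = 752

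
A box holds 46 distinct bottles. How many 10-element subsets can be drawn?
C(46,10) = 46!/(10!×36!) = 4076350421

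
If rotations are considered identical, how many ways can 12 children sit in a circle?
Circular: fix one position, arrange the rest. (12-1)! = 39916800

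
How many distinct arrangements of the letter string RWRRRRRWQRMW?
12! / (1! × 1! × 7! × 3!) = 15840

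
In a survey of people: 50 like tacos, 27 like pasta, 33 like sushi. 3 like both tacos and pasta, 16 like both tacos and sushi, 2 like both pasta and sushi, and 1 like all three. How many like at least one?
|A∪B∪C| = 50+27+33-3-16-2+1 = 90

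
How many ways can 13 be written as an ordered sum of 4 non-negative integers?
C(13+4-1, 4-1) = C(16, 3) = 560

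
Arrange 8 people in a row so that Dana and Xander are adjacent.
Treat as block: (8-1)! × 2! = 5040 × 2 = 10080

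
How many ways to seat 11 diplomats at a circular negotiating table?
Circular: fix one position, arrange the rest. (11-1)! = 3628800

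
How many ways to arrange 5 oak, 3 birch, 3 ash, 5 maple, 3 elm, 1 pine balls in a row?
20! / (5! × 3! × 3! × 5! × 3! × 1!) = 782183001600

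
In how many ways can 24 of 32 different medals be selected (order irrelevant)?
C(32,24) = 32!/(24!×8!) = 10518300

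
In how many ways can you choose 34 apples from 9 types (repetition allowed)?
C(34+9-1, 9-1) = C(42, 8) = 118030185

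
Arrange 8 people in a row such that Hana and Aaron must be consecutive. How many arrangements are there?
Treat the 2 as one block: (8-2+1)! × 2! = 5040 × 2 = 10080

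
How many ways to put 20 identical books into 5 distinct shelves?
C(20+5-1, 5-1) = C(24, 4) = 10626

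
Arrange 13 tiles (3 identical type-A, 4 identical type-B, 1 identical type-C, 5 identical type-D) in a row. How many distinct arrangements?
13! / (3! × 4! × 1! × 5!) = 360360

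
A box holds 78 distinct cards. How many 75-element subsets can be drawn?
C(78,75) = 78!/(75!×3!) = 76076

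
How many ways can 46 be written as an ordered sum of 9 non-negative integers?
C(46+9-1, 9-1) = C(54, 8) = 1040465790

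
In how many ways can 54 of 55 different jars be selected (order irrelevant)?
C(55,54) = 55!/(54!×1!) = 55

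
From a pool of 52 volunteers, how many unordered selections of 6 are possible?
C(52,6) = 52!/(6!×46!) = 20358520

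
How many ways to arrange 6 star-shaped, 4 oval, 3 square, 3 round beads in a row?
16! / (6! × 4! × 3! × 3!) = 33633600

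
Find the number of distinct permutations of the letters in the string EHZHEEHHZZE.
11! / (3! × 4! × 4!) = 11550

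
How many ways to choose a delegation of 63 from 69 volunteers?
C(69,63) = 69!/(63!×6!) = 119877472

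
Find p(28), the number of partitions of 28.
Pentagonal recurrence p(n) = p(n-1) + p(n-2) - p(n-5) - p(n-7) + p(n-12) + p(n-15) - ... gives p(0..27) = 1, 1, 2, 3, 5, 7, 11, 15, 22, 30, 42, 56, 77, 101, 135, 176, 231, 297, 385, 490, 627, 792, 1002, 1255, 1575, 1958, 2436, 3010. p(28) = p(27) + p(26) - p(23) - p(21) + p(16) + p(13) - p(6) - p(2) = 3010 + 2436 - 1255 - 792 + 231 + 101 - 11 - 2 = 3718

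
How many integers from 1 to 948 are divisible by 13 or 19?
⌊948/13⌋ + ⌊948/19⌋ - ⌊948/247⌋ = 72 + 49 - 3 = 118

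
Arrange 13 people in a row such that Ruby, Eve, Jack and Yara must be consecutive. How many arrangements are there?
Treat the 4 as one block: (13-4+1)! × 4! = 3628800 × 24 = 87091200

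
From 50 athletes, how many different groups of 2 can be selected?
C(50,2) = 50!/(2!×48!) = 1225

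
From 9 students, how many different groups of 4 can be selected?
C(9,4) = 9!/(4!×5!) = 126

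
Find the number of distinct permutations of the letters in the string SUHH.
4! / (1! × 2! × 1!) = 12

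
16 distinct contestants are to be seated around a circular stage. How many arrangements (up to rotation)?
Circular: fix one position, arrange the rest. (16-1)! = 1307674368000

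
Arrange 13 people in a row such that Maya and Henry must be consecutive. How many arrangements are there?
Treat the 2 as one block: (13-2+1)! × 2! = 479001600 × 2 = 958003200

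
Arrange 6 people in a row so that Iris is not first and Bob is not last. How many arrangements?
By inclusion-exclusion: 6! - 2×(6-1)! + (6-2)! = 720 - 240 + 24 = 504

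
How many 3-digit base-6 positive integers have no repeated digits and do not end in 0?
Last digit: 5 nonzero choices. First digit: 4 (nonzero, ≠last). Middle 1: P(4,1) = 4. Total = 80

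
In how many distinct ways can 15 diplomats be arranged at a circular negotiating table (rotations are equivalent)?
Circular: fix one position, arrange the rest. (15-1)! = 87178291200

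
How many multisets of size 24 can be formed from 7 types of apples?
C(24+7-1, 7-1) = C(30, 6) = 593775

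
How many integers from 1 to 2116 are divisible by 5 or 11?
⌊2116/5⌋ + ⌊2116/11⌋ - ⌊2116/55⌋ = 423 + 192 - 38 = 577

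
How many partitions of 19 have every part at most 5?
Let r_j(i) = number of partitions of i into parts ≤ j, for i = 0..19. r_1(i) = 1 for all i; r_j(i) = r_{j-1}(i) + r_j(i-j). Rows j = 2..5: ≤2: 1 1 2 2 3 3 4 4 5 5 6 6 7 7 8 8 9 9 10 10; ≤3: 1 1 2 3 4 5 7 8 10 12 14 16 19 21 24 27 30 33 37 40; ≤4: 1 1 2 3 5 6 9 11 15 18 23 27 34 39 47 54 64 72 84 94; ≤5: 1 1 2 3 5 7 10 13 18 23 30 37 47 57 70 84 101 119 141 164. r_5(19) = 164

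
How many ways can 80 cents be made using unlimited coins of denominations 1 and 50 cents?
Coefficient of x^80 in 1/(1-x^1) · 1/(1-x^50). Use j coins of 50 for j = 0..⌊80/50⌋ = 1, the rest in 1s: 1 + 1 = 2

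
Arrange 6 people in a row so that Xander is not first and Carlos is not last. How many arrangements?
By inclusion-exclusion: 6! - 2×(6-1)! + (6-2)! = 720 - 240 + 24 = 504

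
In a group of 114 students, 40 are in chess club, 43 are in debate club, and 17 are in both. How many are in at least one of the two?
|A∪B| = |A| + |B| - |A∩B| = 40 + 43 - 17 = 66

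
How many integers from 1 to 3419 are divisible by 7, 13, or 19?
⌊3419/7⌋+⌊3419/13⌋+⌊3419/19⌋ - ⌊3419/91⌋-⌊3419/133⌋-⌊3419/247⌋ + ⌊3419/1729⌋ = 488+263+179 - 37-25-13 + 1 = 856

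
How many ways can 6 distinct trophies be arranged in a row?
6! = 720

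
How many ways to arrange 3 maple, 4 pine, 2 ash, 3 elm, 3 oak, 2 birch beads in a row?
17! / (3! × 4! × 2! × 3! × 3! × 2!) = 17153136000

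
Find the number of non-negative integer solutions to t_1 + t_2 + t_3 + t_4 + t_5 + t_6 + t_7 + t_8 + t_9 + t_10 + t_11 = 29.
C(29+11-1, 11-1) = C(39, 10) = 635745396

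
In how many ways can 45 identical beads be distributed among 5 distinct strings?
C(45+5-1, 5-1) = C(49, 4) = 211876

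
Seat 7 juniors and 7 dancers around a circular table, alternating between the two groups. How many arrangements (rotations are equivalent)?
Fix one of the juniors: (7-1)! ways for the remaining juniors, × 7! ways for the dancers = 720 × 5040 = 3628800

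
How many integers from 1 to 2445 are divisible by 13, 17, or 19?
⌊2445/13⌋+⌊2445/17⌋+⌊2445/19⌋ - ⌊2445/221⌋-⌊2445/247⌋-⌊2445/323⌋ + ⌊2445/4199⌋ = 188+143+128 - 11-9-7 + 0 = 432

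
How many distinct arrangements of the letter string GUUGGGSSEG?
10! / (1! × 2! × 2! × 5!) = 7560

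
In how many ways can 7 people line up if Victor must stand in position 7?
Fix one position: (7-1)! = 720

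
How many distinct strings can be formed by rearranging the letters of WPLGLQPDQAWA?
12! / (2! × 1! × 1! × 2! × 2! × 2! × 2!) = 14968800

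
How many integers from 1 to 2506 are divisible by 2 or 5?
⌊2506/2⌋ + ⌊2506/5⌋ - ⌊2506/10⌋ = 1253 + 501 - 250 = 1504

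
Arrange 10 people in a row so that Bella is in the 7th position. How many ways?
Fix one position: (10-1)! = 362880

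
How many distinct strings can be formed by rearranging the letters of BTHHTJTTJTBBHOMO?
16! / (5! × 3! × 2! × 3! × 2! × 1!) = 1210809600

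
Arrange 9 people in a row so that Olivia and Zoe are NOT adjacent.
Total - adjacent = 9! - (9-1)!×2 = 362880 - 80640 = 282240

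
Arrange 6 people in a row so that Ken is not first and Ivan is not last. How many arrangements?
By inclusion-exclusion: 6! - 2×(6-1)! + (6-2)! = 720 - 240 + 24 = 504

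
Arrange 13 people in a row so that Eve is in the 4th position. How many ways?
Fix one position: (13-1)! = 479001600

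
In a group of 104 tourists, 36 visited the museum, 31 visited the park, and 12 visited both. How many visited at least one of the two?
|A∪B| = |A| + |B| - |A∩B| = 36 + 31 - 12 = 55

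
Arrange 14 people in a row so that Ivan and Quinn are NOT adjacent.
Total - adjacent = 14! - (14-1)!×2 = 87178291200 - 12454041600 = 74724249600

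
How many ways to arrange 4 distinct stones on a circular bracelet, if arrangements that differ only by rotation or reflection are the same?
(4-1)!/2 = 6/2 = 3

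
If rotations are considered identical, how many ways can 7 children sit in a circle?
Circular: fix one position, arrange the rest. (7-1)! = 720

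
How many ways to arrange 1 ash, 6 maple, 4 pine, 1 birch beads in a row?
12! / (1! × 6! × 4! × 1!) = 27720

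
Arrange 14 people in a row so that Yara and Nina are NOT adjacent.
Total - adjacent = 14! - (14-1)!×2 = 87178291200 - 12454041600 = 74724249600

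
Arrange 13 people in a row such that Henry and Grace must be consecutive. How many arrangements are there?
Treat the 2 as one block: (13-2+1)! × 2! = 479001600 × 2 = 958003200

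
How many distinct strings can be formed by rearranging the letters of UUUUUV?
6! / (5! × 1!) = 6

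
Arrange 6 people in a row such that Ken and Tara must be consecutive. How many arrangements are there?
Treat the 2 as one block: (6-2+1)! × 2! = 120 × 2 = 240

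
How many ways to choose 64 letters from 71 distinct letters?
C(71,64) = 71!/(64!×7!) = 1329890705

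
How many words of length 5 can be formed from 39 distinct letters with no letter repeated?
P(39,5) = 39!/(39-5)! = 69090840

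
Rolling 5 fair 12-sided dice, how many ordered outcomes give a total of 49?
Coefficient of x^49 in (x + x² + ... + x^12)^5. By inclusion-exclusion on dice exceeding 12: Σ_j (-1)^j C(5,j)·C(49-1-12j, 4) = C(5,0)·C(48,4) - C(5,1)·C(36,4) + C(5,2)·C(24,4) - C(5,3)·C(12,4) = 1·194580 - 5·58905 + 10·10626 - 10·495 = 1365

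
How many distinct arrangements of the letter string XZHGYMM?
7! / (1! × 1! × 1! × 1! × 2! × 1!) = 2520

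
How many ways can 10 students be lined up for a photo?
10! = 3628800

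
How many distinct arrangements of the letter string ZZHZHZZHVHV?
11! / (2! × 5! × 4!) = 6930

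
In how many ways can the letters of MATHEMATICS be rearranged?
11! / (2! × 2! × 2! × 1! × 1! × 1! × 1! × 1!) = 4989600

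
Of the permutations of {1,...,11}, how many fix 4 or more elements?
Exactly j fixed points: C(11,j)·!(11-j); sum over j ≥ 4 (derangement numbers via !m = (m-1)·(!(m-1) + !(m-2)): !0..!7 = 1, 0, 1, 2, 9, 44, 265, 1854). Σ_{j=4}^{11} C(11,j)·!(11-j) = C(11,4)·!7 + C(11,5)·!6 + C(11,6)·!5 + C(11,7)·!4 + C(11,8)·!3 + C(11,9)·!2 + C(11,10)·!1 + C(11,11)·!0 = 330·1854 + 462·265 + 462·44 + 330·9 + 165·2 + 55·1 + 11·0 + 1·1 = 757934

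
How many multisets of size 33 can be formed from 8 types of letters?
C(33+8-1, 8-1) = C(40, 7) = 18643560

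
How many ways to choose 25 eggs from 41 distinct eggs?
C(41,25) = 41!/(25!×16!) = 103077446706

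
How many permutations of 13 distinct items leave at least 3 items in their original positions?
Exactly j fixed points: C(13,j)·!(13-j); sum over j ≥ 3 (derangement numbers via !m = (m-1)·(!(m-1) + !(m-2)): !0..!10 = 1, 0, 1, 2, 9, 44, 265, 1854, 14833, 133496, 1334961). Σ_{j=3}^{13} C(13,j)·!(13-j) = C(13,3)·!10 + C(13,4)·!9 + C(13,5)·!8 + C(13,6)·!7 + C(13,7)·!6 + C(13,8)·!5 + C(13,9)·!4 + C(13,10)·!3 + C(13,11)·!2 + C(13,12)·!1 + C(13,13)·!0 = 286·1334961 + 715·133496 + 1287·14833 + 1716·1854 + 1716·265 + 1287·44 + 715·9 + 286·2 + 78·1 + 13·0 + 1·1 = 500038475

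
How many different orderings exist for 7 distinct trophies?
7! = 5040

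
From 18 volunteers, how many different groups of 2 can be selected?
C(18,2) = 18!/(2!×16!) = 153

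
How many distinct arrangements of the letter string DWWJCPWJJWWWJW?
14! / (1! × 1! × 4! × 1! × 7!) = 720720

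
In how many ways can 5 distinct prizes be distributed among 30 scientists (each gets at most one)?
P(30,5) = 30!/(30-5)! = 17100720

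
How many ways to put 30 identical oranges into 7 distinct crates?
C(30+7-1, 7-1) = C(36, 6) = 1947792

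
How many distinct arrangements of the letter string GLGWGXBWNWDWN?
13! / (1! × 4! × 3! × 1! × 2! × 1! × 1!) = 21621600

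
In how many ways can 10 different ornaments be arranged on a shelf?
10! = 3628800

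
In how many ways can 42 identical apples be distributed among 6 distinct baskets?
C(42+6-1, 6-1) = C(47, 5) = 1533939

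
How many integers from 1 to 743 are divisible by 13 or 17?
⌊743/13⌋ + ⌊743/17⌋ - ⌊743/221⌋ = 57 + 43 - 3 = 97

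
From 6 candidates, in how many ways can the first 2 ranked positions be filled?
P(6,2) = 6!/(6-2)! = 30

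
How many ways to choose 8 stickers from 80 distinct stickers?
C(80,8) = 80!/(8!×72!) = 28987537150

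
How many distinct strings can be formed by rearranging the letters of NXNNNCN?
7! / (1! × 1! × 5!) = 42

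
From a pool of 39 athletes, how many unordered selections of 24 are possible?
C(39,24) = 39!/(24!×15!) = 25140840660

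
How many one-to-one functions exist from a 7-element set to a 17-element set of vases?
P(17,7) = 17!/(17-7)! = 98017920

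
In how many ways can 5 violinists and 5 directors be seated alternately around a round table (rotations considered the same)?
Fix one of the violinists: (5-1)! ways for the remaining violinists, × 5! ways for the directors = 24 × 120 = 2880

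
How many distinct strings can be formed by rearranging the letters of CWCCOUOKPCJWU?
13! / (2! × 1! × 1! × 4! × 2! × 1! × 2!) = 32432400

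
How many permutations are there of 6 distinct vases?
6! = 720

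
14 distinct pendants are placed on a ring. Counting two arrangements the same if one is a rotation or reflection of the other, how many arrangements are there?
(14-1)!/2 = 6227020800/2 = 3113510400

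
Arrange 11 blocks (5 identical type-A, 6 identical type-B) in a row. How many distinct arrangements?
11! / (5! × 6!) = 462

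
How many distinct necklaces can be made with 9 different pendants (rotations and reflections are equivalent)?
(9-1)!/2 = 40320/2 = 20160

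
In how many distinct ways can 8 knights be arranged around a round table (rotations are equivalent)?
Circular: fix one position, arrange the rest. (8-1)! = 5040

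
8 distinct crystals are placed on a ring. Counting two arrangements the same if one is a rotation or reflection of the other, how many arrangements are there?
(8-1)!/2 = 5040/2 = 2520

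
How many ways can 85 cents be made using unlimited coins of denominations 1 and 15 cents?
Coefficient of x^85 in 1/(1-x^1) · 1/(1-x^15). Use j coins of 15 for j = 0..⌊85/15⌋ = 5, the rest in 1s: 5 + 1 = 6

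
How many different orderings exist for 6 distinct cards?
6! = 720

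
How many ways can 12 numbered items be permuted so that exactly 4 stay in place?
Choose the 4 fixed points C(12,4) = 495, derange the rest: !8 = Σ_{j=0}^{8} (-1)^j·8!/j! = 40320 - 40320 + 20160 - 6720 + 1680 - 336 + 56 - 8 + 1 = 14833. Product = 495 × 14833 = 7342335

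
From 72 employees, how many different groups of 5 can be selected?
C(72,5) = 72!/(5!×67!) = 13991544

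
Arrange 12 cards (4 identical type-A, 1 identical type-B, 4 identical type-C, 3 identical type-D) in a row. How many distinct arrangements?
12! / (4! × 1! × 4! × 3!) = 138600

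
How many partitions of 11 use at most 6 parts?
By conjugation, equals partitions of 11 into parts ≤ 6. Let r_j(i) = number of partitions of i into parts ≤ j, for i = 0..11. r_1(i) = 1 for all i; r_j(i) = r_{j-1}(i) + r_j(i-j). Rows j = 2..6: ≤2: 1 1 2 2 3 3 4 4 5 5 6 6; ≤3: 1 1 2 3 4 5 7 8 10 12 14 16; ≤4: 1 1 2 3 5 6 9 11 15 18 23 27; ≤5: 1 1 2 3 5 7 10 13 18 23 30 37; ≤6: 1 1 2 3 5 7 11 14 20 26 35 44. r_6(11) = 44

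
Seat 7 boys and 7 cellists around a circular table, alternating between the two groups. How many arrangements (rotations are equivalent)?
Fix one of the boys: (7-1)! ways for the remaining boys, × 7! ways for the cellists = 720 × 5040 = 3628800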